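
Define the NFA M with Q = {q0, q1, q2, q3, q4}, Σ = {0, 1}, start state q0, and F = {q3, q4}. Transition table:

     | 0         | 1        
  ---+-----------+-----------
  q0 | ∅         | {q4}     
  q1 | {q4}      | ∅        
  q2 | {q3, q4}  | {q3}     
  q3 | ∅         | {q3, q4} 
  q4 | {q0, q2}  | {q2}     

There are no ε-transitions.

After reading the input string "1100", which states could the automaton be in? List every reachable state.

Start in {q0}.
Read '1': {q0} → {q4}.
Read '1': {q4} → {q2}.
Read '0': {q2} → {q3, q4}.
Read '0': {q3, q4} → {q0, q2}.

{q0, q2}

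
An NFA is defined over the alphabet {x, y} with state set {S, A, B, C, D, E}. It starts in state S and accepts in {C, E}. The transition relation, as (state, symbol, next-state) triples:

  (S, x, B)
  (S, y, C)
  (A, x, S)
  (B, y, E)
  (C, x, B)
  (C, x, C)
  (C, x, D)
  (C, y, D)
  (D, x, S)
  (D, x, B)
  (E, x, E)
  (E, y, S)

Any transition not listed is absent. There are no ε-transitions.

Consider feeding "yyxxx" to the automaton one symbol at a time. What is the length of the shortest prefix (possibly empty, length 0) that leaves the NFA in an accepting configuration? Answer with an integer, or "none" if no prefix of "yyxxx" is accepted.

1

Start in {S}.
Read 'y': S→{C}; now {C}.
None of the earlier sets intersect F, but {C} does.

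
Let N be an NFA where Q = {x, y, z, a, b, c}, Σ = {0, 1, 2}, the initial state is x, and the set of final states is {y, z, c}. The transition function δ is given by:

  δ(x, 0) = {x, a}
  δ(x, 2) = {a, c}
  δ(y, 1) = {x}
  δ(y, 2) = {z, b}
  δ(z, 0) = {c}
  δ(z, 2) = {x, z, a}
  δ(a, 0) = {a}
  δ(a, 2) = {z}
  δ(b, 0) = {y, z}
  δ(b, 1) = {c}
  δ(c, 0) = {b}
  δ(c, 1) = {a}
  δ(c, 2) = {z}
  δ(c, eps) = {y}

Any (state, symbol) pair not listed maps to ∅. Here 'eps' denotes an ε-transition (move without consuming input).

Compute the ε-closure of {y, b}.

Begin with {y, b}.
No ε-moves leave this set, so the closure equals the set itself.

{y, b}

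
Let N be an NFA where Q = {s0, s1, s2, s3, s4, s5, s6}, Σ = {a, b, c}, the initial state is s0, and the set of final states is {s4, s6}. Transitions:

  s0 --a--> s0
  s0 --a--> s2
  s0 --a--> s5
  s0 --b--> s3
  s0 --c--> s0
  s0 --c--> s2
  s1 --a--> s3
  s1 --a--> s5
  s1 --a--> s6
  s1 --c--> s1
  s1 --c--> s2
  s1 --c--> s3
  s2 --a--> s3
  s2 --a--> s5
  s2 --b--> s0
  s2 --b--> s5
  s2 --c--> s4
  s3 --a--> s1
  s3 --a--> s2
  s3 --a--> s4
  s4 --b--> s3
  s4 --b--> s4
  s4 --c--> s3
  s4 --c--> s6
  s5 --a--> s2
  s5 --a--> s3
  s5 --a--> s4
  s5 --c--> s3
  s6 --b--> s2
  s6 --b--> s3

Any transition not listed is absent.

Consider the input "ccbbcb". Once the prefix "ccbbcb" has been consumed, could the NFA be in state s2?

Start in {s0}.
Read 'c': {s0} → {s0, s2}.
Read 'c': {s0, s2} → {s0, s2, s4}.
Read 'b': {s0, s2, s4} → {s0, s3, s4, s5}.
Read 'b': {s0, s3, s4, s5} → {s3, s4}.
Read 'c': {s3, s4} → {s3, s6}.
Read 'b': {s3, s6} → {s2, s3}.
State s2 is in {s2, s3}.

Yes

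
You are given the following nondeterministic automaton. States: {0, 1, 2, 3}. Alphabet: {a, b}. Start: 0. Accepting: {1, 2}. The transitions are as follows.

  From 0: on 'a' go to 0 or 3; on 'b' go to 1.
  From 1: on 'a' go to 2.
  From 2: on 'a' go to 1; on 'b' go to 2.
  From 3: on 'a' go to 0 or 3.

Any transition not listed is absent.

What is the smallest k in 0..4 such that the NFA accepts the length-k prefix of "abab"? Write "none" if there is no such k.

2

Start in {0}.
Read 'a': {0} → {0, 3}.
Read 'b': {0, 3} → {1}.
None of the earlier sets intersect F, but {1} does.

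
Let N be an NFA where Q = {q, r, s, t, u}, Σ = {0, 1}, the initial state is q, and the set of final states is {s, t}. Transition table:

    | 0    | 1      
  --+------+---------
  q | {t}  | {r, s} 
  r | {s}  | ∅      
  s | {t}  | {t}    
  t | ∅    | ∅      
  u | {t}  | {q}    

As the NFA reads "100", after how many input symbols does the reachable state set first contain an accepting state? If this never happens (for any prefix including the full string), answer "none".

1

Start in {q}.
Read '1': q→{r, s}; now {r, s}.
None of the earlier sets intersect F, but {r, s} does.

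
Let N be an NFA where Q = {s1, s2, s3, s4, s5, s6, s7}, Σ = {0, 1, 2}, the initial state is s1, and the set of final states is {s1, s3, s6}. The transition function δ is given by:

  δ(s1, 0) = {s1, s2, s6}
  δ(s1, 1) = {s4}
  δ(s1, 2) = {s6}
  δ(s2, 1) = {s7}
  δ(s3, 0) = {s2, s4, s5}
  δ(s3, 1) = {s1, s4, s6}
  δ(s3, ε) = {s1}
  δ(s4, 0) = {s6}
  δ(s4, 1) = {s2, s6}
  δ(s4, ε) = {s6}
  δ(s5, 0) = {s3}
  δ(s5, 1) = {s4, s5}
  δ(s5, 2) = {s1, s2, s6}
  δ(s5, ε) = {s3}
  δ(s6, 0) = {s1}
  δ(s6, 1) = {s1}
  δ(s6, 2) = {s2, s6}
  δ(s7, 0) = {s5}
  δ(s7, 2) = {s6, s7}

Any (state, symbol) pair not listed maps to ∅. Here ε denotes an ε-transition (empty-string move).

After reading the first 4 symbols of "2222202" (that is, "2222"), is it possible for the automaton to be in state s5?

Start in {s1}.
Read '2': {s1} → {s6}.
Read '2': {s6} → {s2, s6}.
Read '2': {s2, s6} → {s2, s6}.
Read '2': {s2, s6} → {s2, s6}.
State s5 is not in {s2, s6}.

No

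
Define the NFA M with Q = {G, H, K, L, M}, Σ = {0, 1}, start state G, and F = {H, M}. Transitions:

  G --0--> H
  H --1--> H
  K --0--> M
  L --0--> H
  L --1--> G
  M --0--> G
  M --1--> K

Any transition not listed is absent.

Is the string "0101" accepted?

No

Start in {G}.
Read '0': G→{H}; now {H}.
Read '1': H→{H}; now {H}.
Read '0': H→∅; now ∅.
The set is empty and remains empty for the remaining 1 symbol.
The final set ∅ contains no accepting state.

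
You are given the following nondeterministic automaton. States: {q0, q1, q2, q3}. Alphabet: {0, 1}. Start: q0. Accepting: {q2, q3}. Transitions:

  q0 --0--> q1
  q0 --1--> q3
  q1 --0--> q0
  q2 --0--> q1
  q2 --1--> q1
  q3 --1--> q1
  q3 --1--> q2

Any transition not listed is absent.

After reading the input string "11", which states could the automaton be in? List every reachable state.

{q1, q2}

Start in {q0}.
Read '1': q0→{q3}; now {q3}.
Read '1': q3→{q1, q2}; now {q1, q2}.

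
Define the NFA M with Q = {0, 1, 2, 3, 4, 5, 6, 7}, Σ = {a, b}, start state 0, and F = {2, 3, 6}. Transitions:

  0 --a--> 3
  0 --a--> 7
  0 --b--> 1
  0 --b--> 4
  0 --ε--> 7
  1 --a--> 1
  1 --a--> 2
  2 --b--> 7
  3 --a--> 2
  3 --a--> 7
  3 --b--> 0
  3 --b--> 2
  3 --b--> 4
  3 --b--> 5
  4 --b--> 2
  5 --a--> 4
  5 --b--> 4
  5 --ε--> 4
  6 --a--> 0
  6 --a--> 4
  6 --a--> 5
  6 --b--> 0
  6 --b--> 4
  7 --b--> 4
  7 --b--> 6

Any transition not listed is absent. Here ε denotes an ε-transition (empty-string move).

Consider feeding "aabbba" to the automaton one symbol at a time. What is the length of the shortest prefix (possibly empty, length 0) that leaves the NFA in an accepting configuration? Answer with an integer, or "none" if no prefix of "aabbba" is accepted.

Start: ε-closure({0}) = {0, 7}.
Read 'a': 0→{3, 7}, 7→∅; now {3, 7}.
None of the earlier sets intersect F, but {3, 7} does.

1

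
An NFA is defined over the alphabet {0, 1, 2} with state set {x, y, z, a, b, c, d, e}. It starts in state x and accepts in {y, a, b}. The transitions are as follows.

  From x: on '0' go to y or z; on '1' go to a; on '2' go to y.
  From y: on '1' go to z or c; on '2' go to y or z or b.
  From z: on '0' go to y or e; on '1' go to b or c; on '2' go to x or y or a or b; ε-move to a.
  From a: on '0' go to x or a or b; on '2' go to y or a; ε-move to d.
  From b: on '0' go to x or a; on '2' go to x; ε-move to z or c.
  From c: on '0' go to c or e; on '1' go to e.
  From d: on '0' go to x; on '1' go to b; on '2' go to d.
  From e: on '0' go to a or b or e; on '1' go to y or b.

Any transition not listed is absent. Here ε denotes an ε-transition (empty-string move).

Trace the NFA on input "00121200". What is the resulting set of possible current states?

Start in {x}.
Read '0': {x} → {y, z, a, d}.
Read '0': {y, z, a, d} → {x, y, z, a, b, c, d, e}.
Read '1': {x, y, z, a, b, c, d, e} → {y, z, a, b, c, d, e}.
Read '2': {y, z, a, b, c, d, e} → {x, y, z, a, b, c, d}.
Read '1': {x, y, z, a, b, c, d} → {z, a, b, c, d, e}.
Read '2': {z, a, b, c, d, e} → {x, y, z, a, b, c, d}.
Read '0': {x, y, z, a, b, c, d} → {x, y, z, a, b, c, d, e}.
Read '0': {x, y, z, a, b, c, d, e} → {x, y, z, a, b, c, d, e}.

{x, y, z, a, b, c, d, e}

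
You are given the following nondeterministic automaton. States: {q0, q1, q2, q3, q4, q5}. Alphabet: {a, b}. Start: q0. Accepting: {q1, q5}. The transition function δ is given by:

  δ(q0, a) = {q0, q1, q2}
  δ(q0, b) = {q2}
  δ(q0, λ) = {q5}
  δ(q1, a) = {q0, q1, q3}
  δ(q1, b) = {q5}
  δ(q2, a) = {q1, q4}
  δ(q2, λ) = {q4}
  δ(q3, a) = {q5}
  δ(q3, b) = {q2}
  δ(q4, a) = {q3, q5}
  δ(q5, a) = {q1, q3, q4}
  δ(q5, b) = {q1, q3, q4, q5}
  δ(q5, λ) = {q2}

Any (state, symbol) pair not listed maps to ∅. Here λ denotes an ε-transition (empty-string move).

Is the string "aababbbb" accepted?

Yes

Start: ε-closure({q0}) = {q0, q2, q4, q5}.
Read 'a': {q0, q2, q4, q5} → {q0, q1, q2, q3, q4, q5}.
Read 'a': {q0, q1, q2, q3, q4, q5} → {q0, q1, q2, q3, q4, q5}.
Read 'b': {q0, q1, q2, q3, q4, q5} → {q1, q2, q3, q4, q5}.
Read 'a': {q1, q2, q3, q4, q5} → {q0, q1, q2, q3, q4, q5}.
Read 'b': {q0, q1, q2, q3, q4, q5} → {q1, q2, q3, q4, q5}.
Read 'b': {q1, q2, q3, q4, q5} → {q1, q2, q3, q4, q5}.
Read 'b': {q1, q2, q3, q4, q5} → {q1, q2, q3, q4, q5}.
Read 'b': {q1, q2, q3, q4, q5} → {q1, q2, q3, q4, q5}.
The final set {q1, q2, q3, q4, q5} contains the accepting states q1, q5.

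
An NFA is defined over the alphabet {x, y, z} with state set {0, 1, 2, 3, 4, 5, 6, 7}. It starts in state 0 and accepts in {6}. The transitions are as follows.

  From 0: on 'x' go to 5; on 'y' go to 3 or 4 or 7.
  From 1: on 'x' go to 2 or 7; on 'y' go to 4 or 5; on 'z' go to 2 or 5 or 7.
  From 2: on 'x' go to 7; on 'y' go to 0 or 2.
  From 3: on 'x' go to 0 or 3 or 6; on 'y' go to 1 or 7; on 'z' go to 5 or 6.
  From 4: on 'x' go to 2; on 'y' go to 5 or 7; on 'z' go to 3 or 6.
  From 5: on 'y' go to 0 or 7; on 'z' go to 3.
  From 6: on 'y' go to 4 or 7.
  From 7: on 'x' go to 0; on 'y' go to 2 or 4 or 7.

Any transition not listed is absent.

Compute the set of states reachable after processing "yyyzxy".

Start in {0}.
Read 'y': 0→{3, 4, 7}; now {3, 4, 7}.
Read 'y': 3→{1, 7}, 4→{5, 7}, 7→{2, 4, 7}; now {1, 2, 4, 5, 7}.
Read 'y': 1→{4, 5}, 2→{0, 2}, 4→{5, 7}, 5→{0, 7}, 7→{2, 4, 7}; now {0, 2, 4, 5, 7}.
Read 'z': 0→∅, 2→∅, 4→{3, 6}, 5→{3}, 7→∅; now {3, 6}.
Read 'x': 3→{0, 3, 6}, 6→∅; now {0, 3, 6}.
Read 'y': 0→{3, 4, 7}, 3→{1, 7}, 6→{4, 7}; now {1, 3, 4, 7}.

{1, 3, 4, 7}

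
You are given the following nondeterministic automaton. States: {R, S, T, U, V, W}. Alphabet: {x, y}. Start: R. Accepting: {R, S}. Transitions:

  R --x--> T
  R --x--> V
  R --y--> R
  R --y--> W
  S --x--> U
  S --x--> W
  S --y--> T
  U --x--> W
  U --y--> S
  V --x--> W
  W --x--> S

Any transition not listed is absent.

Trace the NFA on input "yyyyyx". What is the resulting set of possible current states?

{S, T, V}

Start in {R}.
Read 'y': {R} → {R, W}.
Read 'y': {R, W} → {R, W}.
Read 'y': {R, W} → {R, W}.
Read 'y': {R, W} → {R, W}.
Read 'y': {R, W} → {R, W}.
Read 'x': {R, W} → {S, T, V}.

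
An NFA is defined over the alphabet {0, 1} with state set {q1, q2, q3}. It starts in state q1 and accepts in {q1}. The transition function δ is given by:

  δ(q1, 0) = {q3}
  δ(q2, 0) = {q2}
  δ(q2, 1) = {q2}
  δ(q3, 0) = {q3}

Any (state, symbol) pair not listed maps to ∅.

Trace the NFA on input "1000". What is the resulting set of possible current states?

∅

Start in {q1}.
Read '1': {q1} → ∅.
The set is empty and remains empty for the remaining 3 symbols.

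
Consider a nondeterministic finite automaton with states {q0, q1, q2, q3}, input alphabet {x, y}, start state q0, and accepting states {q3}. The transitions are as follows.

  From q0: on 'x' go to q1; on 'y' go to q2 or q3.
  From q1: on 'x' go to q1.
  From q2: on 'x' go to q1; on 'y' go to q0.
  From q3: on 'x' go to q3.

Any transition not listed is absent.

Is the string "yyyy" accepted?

Start in {q0}.
Read 'y': {q0} → {q2, q3}.
Read 'y': {q2, q3} → {q0}.
Read 'y': {q0} → {q2, q3}.
Read 'y': {q2, q3} → {q0}.
The final set {q0} contains no accepting state.

No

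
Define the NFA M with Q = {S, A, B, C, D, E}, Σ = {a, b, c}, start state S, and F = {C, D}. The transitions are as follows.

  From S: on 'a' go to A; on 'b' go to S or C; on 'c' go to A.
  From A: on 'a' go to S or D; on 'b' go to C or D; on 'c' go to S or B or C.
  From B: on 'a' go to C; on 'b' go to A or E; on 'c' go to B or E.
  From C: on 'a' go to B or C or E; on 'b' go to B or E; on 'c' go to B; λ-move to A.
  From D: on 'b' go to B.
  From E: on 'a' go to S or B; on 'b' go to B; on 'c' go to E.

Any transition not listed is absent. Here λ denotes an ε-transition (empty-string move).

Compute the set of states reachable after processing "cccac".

{S, A, B, C, E}

Start in {S}.
Read 'c': S→{A}; now {A}.
Read 'c': A→{S, B, C}; union {S, B, C}; ε-closure = {S, A, B, C}.
Read 'c': S→{A}, A→{S, B, C}, B→{B, E}, C→{B}; now {S, A, B, C, E}.
Read 'a': S→{A}, A→{S, D}, B→{C}, C→{B, C, E}, E→{S, B}; now {S, A, B, C, D, E}.
Read 'c': S→{A}, A→{S, B, C}, B→{B, E}, C→{B}, D→∅, E→{E}; now {S, A, B, C, E}.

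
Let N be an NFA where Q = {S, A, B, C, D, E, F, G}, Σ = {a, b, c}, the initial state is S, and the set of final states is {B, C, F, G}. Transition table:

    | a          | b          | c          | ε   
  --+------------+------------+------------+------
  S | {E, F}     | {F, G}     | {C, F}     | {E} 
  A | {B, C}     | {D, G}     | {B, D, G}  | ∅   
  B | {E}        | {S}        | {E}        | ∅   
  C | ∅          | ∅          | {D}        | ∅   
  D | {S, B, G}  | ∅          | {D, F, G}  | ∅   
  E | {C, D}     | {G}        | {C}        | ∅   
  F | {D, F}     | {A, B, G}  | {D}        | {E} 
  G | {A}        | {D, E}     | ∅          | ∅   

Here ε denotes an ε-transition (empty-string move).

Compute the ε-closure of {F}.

{E, F}

Begin with {F}.
ε-move F → E; add E.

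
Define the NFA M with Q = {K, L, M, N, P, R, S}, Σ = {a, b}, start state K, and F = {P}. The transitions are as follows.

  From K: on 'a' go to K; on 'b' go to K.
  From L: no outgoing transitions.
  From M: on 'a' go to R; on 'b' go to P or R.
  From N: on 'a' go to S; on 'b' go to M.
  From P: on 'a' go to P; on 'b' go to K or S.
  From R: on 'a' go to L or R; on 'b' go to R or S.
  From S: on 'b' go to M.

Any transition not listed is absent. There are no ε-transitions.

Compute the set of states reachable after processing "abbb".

Start in {K}.
Read 'a': K→{K}; now {K}.
Read 'b': K→{K}; now {K}.
Read 'b': K→{K}; now {K}.
Read 'b': K→{K}; now {K}.

{K}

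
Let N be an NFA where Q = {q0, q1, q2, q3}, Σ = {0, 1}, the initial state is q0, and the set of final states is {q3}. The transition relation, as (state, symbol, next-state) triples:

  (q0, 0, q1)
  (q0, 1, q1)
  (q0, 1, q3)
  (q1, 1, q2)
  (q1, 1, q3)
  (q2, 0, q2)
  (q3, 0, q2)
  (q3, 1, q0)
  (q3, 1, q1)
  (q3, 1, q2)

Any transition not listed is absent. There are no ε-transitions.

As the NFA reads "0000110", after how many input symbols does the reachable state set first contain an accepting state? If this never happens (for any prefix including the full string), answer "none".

none

Start in {q0}.
Read '0': q0→{q1}; now {q1}.
Read '0': q1→∅; now ∅.
The set is empty and remains empty for the remaining 5 symbols.
No reachable set along the way intersects F.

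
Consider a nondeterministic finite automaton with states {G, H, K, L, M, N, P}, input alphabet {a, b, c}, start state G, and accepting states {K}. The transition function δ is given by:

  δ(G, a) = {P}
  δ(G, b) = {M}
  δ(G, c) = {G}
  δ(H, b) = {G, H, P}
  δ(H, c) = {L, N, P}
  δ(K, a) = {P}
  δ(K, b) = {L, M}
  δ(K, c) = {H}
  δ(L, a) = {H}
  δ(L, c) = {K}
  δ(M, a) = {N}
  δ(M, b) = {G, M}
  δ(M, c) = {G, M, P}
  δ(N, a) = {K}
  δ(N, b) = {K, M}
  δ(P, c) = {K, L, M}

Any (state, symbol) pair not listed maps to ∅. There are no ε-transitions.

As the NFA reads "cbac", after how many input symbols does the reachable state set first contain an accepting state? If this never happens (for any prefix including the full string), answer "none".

none

Start in {G}.
Read 'c': {G} → {G}.
Read 'b': {G} → {M}.
Read 'a': {M} → {N}.
Read 'c': {N} → ∅.
No reachable set along the way intersects F.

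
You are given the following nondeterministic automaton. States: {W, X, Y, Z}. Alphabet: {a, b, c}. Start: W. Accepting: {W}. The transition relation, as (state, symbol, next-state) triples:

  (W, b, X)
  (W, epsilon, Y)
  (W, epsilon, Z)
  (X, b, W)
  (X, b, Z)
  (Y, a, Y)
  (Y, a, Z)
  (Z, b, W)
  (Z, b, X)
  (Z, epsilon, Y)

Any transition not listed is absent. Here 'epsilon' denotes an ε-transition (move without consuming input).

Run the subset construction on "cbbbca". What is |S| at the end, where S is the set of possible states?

0

Start: ε-closure({W}) = {W, Y, Z}.
Read 'c': W→∅, Y→∅, Z→∅; now ∅.
The set is empty and remains empty for the remaining 5 symbols.
That set has 0 states.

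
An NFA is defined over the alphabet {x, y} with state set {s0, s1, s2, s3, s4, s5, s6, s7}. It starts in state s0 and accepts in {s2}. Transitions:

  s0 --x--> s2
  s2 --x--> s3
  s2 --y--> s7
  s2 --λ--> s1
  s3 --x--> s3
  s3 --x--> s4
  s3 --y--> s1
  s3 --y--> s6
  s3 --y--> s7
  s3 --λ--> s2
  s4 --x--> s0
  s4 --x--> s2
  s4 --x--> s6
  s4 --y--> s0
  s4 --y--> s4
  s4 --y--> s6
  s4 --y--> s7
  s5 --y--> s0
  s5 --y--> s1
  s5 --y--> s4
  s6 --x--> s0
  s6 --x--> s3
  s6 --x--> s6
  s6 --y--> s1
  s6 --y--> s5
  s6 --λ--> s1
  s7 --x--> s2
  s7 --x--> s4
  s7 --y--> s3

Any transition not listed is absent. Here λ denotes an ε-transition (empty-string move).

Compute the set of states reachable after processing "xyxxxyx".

Start in {s0}.
Read 'x': s0→{s2}; union {s2}; ε-closure = {s1, s2}.
Read 'y': s1→∅, s2→{s7}; now {s7}.
Read 'x': s7→{s2, s4}; union {s2, s4}; ε-closure = {s1, s2, s4}.
Read 'x': s1→∅, s2→{s3}, s4→{s0, s2, s6}; union {s0, s2, s3, s6}; ε-closure = {s0, s1, s2, s3, s6}.
Read 'x': s0→{s2}, s1→∅, s2→{s3}, s3→{s3, s4}, s6→{s0, s3, s6}; union {s0, s2, s3, s4, s6}; ε-closure = {s0, s1, s2, s3, s4, s6}.
Read 'y': s0→∅, s1→∅, s2→{s7}, s3→{s1, s6, s7}, s4→{s0, s4, s6, s7}, s6→{s1, s5}; now {s0, s1, s4, s5, s6, s7}.
Read 'x': s0→{s2}, s1→∅, s4→{s0, s2, s6}, s5→∅, s6→{s0, s3, s6}, s7→{s2, s4}; union {s0, s2, s3, s4, s6}; ε-closure = {s0, s1, s2, s3, s4, s6}.

{s0, s1, s2, s3, s4, s6}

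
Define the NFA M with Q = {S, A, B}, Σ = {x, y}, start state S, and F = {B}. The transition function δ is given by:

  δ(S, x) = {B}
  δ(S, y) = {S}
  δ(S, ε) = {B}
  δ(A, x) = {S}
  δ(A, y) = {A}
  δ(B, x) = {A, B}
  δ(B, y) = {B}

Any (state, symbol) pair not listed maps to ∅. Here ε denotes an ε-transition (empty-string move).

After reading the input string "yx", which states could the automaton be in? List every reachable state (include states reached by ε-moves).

{A, B}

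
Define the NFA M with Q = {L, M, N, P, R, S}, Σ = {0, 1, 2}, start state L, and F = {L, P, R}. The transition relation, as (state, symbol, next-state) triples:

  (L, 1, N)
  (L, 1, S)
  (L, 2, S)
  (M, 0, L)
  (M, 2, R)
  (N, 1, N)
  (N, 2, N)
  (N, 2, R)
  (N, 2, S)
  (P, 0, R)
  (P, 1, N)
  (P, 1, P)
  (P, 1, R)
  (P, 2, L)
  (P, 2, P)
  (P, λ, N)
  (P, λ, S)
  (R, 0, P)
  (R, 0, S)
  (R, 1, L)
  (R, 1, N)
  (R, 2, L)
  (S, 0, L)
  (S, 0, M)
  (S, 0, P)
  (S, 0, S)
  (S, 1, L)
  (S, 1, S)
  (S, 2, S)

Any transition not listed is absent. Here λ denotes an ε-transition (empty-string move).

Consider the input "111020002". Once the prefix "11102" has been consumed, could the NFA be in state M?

No

Start in {L}.
Read '1': L→{N, S}; now {N, S}.
Read '1': N→{N}, S→{L, S}; now {L, N, S}.
Read '1': L→{N, S}, N→{N}, S→{L, S}; now {L, N, S}.
Read '0': L→∅, N→∅, S→{L, M, P, S}; union {L, M, P, S}; ε-closure = {L, M, N, P, S}.
Read '2': L→{S}, M→{R}, N→{N, R, S}, P→{L, P}, S→{S}; now {L, N, P, R, S}.
State M is not in {L, N, P, R, S}.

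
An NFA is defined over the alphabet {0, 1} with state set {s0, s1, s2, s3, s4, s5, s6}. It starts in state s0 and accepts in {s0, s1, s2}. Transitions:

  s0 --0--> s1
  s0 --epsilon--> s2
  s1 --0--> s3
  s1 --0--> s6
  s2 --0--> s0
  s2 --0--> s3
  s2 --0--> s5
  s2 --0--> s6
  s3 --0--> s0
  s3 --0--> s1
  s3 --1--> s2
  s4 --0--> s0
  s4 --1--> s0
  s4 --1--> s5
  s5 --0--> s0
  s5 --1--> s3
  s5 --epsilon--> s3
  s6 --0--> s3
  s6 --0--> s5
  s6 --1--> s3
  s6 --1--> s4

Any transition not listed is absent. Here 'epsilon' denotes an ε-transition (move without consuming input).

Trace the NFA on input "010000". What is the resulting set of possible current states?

{s0, s1, s2, s3, s5, s6}

Start: ε-closure({s0}) = {s0, s2}.
Read '0': {s0, s2} → {s0, s1, s2, s3, s5, s6}.
Read '1': {s0, s1, s2, s3, s5, s6} → {s2, s3, s4}.
Read '0': {s2, s3, s4} → {s0, s1, s2, s3, s5, s6}.
Read '0': {s0, s1, s2, s3, s5, s6} → {s0, s1, s2, s3, s5, s6}.
Read '0': {s0, s1, s2, s3, s5, s6} → {s0, s1, s2, s3, s5, s6}.
Read '0': {s0, s1, s2, s3, s5, s6} → {s0, s1, s2, s3, s5, s6}.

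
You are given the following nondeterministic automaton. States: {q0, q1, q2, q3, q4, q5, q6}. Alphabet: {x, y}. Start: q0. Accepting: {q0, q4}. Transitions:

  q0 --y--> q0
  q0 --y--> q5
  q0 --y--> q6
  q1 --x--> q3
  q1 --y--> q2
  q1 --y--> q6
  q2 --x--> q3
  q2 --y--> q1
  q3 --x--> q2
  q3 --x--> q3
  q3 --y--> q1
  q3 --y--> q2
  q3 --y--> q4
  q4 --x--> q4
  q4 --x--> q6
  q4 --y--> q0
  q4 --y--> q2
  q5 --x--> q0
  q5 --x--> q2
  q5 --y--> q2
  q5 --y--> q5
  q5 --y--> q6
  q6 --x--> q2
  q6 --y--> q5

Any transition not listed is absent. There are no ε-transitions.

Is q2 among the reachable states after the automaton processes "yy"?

Yes

Start in {q0}.
Read 'y': q0→{q0, q5, q6}; now {q0, q5, q6}.
Read 'y': q0→{q0, q5, q6}, q5→{q2, q5, q6}, q6→{q5}; now {q0, q2, q5, q6}.
State q2 is in {q0, q2, q5, q6}.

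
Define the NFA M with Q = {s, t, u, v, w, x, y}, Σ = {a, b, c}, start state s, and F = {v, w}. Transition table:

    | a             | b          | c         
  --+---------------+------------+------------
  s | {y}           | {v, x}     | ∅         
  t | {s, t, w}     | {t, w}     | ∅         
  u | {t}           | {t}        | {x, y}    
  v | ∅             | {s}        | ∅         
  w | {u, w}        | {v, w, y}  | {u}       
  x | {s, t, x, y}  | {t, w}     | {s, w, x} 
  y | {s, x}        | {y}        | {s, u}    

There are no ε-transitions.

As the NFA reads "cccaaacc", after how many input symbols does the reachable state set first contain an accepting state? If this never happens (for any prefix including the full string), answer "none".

none

Start in {s}.
Read 'c': s→∅; now ∅.
The set is empty and remains empty for the remaining 7 symbols.
No reachable set along the way intersects F.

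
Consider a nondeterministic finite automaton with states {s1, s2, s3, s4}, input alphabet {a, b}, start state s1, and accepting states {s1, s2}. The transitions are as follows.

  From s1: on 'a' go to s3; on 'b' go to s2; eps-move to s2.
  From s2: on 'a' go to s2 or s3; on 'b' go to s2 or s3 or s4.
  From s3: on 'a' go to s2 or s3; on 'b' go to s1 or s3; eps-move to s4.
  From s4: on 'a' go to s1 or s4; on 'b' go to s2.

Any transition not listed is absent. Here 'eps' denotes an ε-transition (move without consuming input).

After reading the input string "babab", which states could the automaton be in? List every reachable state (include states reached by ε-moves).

{s1, s2, s3, s4}

Start: ε-closure({s1}) = {s1, s2}.
Read 'b': s1→{s2}, s2→{s2, s3, s4}; now {s2, s3, s4}.
Read 'a': s2→{s2, s3}, s3→{s2, s3}, s4→{s1, s4}; now {s1, s2, s3, s4}.
Read 'b': s1→{s2}, s2→{s2, s3, s4}, s3→{s1, s3}, s4→{s2}; now {s1, s2, s3, s4}.
Read 'a': s1→{s3}, s2→{s2, s3}, s3→{s2, s3}, s4→{s1, s4}; now {s1, s2, s3, s4}.
Read 'b': s1→{s2}, s2→{s2, s3, s4}, s3→{s1, s3}, s4→{s2}; now {s1, s2, s3, s4}.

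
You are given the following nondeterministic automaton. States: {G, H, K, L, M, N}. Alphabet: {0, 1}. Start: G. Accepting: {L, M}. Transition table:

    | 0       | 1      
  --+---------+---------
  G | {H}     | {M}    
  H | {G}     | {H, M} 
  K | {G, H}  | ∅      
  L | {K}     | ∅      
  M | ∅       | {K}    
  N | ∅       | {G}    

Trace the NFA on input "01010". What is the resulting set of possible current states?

∅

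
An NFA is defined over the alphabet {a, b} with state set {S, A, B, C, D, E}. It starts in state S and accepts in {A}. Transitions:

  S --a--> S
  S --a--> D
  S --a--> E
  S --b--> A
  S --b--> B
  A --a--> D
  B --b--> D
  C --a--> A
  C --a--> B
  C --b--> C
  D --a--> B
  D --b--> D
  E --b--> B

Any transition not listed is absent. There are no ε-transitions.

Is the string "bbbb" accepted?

Start in {S}.
Read 'b': S→{A, B}; now {A, B}.
Read 'b': A→∅, B→{D}; now {D}.
Read 'b': D→{D}; now {D}.
Read 'b': D→{D}; now {D}.
The final set {D} contains no accepting state.

No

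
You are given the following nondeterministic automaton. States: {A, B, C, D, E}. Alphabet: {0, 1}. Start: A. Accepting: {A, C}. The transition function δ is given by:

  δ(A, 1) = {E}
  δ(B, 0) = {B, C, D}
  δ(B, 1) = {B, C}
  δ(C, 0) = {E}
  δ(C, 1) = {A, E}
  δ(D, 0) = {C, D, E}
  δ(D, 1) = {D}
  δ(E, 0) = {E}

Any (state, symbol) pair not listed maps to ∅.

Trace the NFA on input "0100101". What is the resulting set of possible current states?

∅

Start in {A}.
Read '0': {A} → ∅.
The set is empty and remains empty for the remaining 6 symbols.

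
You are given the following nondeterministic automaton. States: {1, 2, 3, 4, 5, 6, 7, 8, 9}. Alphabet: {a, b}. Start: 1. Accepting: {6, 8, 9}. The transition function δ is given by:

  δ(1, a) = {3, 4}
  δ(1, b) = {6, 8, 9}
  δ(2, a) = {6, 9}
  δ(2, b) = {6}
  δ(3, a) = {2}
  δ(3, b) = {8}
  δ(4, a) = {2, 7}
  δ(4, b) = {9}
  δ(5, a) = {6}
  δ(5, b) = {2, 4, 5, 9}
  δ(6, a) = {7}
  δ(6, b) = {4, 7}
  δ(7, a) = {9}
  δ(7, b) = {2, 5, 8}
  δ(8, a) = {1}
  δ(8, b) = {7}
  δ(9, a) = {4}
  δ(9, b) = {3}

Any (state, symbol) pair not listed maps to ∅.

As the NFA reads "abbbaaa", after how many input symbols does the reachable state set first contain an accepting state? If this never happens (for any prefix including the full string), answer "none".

Start in {1}.
Read 'a': {1} → {3, 4}.
Read 'b': {3, 4} → {8, 9}.
None of the earlier sets intersect F, but {8, 9} does.

2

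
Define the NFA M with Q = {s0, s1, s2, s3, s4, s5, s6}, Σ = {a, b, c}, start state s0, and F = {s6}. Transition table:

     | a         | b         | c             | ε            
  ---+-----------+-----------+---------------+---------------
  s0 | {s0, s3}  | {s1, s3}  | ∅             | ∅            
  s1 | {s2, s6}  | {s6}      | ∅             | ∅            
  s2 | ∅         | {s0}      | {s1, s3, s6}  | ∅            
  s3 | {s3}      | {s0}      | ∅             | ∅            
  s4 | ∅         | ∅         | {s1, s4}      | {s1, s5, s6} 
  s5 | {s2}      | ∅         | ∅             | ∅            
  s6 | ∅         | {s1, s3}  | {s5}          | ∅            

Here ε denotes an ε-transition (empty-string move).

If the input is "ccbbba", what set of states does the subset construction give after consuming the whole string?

Start in {s0}.
Read 'c': s0→∅; now ∅.
The set is empty and remains empty for the remaining 5 symbols.

∅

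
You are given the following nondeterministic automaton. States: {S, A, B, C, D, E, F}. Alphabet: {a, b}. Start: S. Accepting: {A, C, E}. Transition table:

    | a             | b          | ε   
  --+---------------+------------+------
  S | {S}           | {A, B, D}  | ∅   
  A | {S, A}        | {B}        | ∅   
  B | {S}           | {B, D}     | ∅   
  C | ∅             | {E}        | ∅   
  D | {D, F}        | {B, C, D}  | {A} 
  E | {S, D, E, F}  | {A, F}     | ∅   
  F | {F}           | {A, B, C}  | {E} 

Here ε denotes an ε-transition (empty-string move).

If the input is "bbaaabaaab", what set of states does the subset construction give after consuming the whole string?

Start in {S}.
Read 'b': S→{A, B, D}; now {A, B, D}.
Read 'b': A→{B}, B→{B, D}, D→{B, C, D}; union {B, C, D}; ε-closure = {A, B, C, D}.
Read 'a': A→{S, A}, B→{S}, C→∅, D→{D, F}; union {S, A, D, F}; ε-closure = {S, A, D, E, F}.
Read 'a': S→{S}, A→{S, A}, D→{D, F}, E→{S, D, E, F}, F→{F}; now {S, A, D, E, F}.
Read 'a': S→{S}, A→{S, A}, D→{D, F}, E→{S, D, E, F}, F→{F}; now {S, A, D, E, F}.
Read 'b': S→{A, B, D}, A→{B}, D→{B, C, D}, E→{A, F}, F→{A, B, C}; union {A, B, C, D, F}; ε-closure = {A, B, C, D, E, F}.
Read 'a': A→{S, A}, B→{S}, C→∅, D→{D, F}, E→{S, D, E, F}, F→{F}; now {S, A, D, E, F}.
Read 'a': S→{S}, A→{S, A}, D→{D, F}, E→{S, D, E, F}, F→{F}; now {S, A, D, E, F}.
Read 'a': S→{S}, A→{S, A}, D→{D, F}, E→{S, D, E, F}, F→{F}; now {S, A, D, E, F}.
Read 'b': S→{A, B, D}, A→{B}, D→{B, C, D}, E→{A, F}, F→{A, B, C}; union {A, B, C, D, F}; ε-closure = {A, B, C, D, E, F}.

{A, B, C, D, E, F}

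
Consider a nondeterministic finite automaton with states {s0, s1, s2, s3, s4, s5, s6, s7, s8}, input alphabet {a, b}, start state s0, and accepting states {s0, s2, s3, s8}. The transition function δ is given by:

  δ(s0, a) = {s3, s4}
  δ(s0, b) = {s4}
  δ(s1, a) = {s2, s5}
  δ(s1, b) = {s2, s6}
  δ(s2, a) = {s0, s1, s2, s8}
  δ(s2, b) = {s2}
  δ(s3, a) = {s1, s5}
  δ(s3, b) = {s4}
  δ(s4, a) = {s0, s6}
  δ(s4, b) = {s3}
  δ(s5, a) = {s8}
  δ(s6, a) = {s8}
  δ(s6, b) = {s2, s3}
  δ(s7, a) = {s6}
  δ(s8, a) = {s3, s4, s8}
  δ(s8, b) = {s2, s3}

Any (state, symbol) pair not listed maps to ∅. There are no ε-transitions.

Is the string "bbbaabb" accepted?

Yes

Start in {s0}.
Read 'b': s0→{s4}; now {s4}.
Read 'b': s4→{s3}; now {s3}.
Read 'b': s3→{s4}; now {s4}.
Read 'a': s4→{s0, s6}; now {s0, s6}.
Read 'a': s0→{s3, s4}, s6→{s8}; now {s3, s4, s8}.
Read 'b': s3→{s4}, s4→{s3}, s8→{s2, s3}; now {s2, s3, s4}.
Read 'b': s2→{s2}, s3→{s4}, s4→{s3}; now {s2, s3, s4}.
The final set {s2, s3, s4} contains the accepting states s2, s3.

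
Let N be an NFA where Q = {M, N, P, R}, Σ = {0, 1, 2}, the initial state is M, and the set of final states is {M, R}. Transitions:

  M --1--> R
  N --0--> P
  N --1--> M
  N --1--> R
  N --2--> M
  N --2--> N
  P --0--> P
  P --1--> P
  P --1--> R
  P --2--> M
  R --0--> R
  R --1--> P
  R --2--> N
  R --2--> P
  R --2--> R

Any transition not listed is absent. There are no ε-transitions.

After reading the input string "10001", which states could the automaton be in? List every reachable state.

{P}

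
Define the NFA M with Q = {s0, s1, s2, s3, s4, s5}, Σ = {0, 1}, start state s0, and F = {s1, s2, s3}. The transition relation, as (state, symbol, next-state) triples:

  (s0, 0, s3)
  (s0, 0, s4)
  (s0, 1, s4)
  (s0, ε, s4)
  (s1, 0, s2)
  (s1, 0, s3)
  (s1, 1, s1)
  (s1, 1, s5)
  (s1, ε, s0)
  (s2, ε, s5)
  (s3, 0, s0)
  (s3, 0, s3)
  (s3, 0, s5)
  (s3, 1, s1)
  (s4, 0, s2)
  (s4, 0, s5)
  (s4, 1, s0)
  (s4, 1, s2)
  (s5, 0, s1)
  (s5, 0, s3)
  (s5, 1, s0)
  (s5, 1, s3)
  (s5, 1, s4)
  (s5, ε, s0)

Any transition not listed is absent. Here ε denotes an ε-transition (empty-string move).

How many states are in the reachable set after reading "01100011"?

6

Start: ε-closure({s0}) = {s0, s4}.
Read '0': {s0, s4} → {s0, s2, s3, s4, s5}.
Read '1': {s0, s2, s3, s4, s5} → {s0, s1, s2, s3, s4, s5}.
Read '1': {s0, s1, s2, s3, s4, s5} → {s0, s1, s2, s3, s4, s5}.
Read '0': {s0, s1, s2, s3, s4, s5} → {s0, s1, s2, s3, s4, s5}.
Read '0': {s0, s1, s2, s3, s4, s5} → {s0, s1, s2, s3, s4, s5}.
Read '0': {s0, s1, s2, s3, s4, s5} → {s0, s1, s2, s3, s4, s5}.
Read '1': {s0, s1, s2, s3, s4, s5} → {s0, s1, s2, s3, s4, s5}.
Read '1': {s0, s1, s2, s3, s4, s5} → {s0, s1, s2, s3, s4, s5}.
That set has 6 states.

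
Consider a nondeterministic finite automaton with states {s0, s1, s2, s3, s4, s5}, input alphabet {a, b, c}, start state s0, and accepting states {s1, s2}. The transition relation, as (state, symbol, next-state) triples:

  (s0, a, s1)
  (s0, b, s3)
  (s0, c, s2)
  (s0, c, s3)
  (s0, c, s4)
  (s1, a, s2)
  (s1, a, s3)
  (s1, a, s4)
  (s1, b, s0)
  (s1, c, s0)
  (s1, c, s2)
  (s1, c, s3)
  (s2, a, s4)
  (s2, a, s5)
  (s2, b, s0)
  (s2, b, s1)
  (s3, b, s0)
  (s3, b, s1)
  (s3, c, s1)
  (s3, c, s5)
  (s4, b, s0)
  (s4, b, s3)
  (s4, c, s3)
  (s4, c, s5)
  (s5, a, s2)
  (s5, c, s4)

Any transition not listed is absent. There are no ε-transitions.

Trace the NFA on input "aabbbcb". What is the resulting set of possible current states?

Start in {s0}.
Read 'a': {s0} → {s1}.
Read 'a': {s1} → {s2, s3, s4}.
Read 'b': {s2, s3, s4} → {s0, s1, s3}.
Read 'b': {s0, s1, s3} → {s0, s1, s3}.
Read 'b': {s0, s1, s3} → {s0, s1, s3}.
Read 'c': {s0, s1, s3} → {s0, s1, s2, s3, s4, s5}.
Read 'b': {s0, s1, s2, s3, s4, s5} → {s0, s1, s3}.

{s0, s1, s3}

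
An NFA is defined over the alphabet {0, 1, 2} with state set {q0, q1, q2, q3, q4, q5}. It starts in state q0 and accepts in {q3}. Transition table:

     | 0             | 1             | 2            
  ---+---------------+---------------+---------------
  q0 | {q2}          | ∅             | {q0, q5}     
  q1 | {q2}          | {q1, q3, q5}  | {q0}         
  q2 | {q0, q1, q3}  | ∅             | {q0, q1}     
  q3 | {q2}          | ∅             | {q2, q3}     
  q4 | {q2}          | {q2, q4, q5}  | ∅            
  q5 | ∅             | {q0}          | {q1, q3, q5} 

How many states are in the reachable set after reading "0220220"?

1

Start in {q0}.
Read '0': q0→{q2}; now {q2}.
Read '2': q2→{q0, q1}; now {q0, q1}.
Read '2': q0→{q0, q5}, q1→{q0}; now {q0, q5}.
Read '0': q0→{q2}, q5→∅; now {q2}.
Read '2': q2→{q0, q1}; now {q0, q1}.
Read '2': q0→{q0, q5}, q1→{q0}; now {q0, q5}.
Read '0': q0→{q2}, q5→∅; now {q2}.
That set has 1 state.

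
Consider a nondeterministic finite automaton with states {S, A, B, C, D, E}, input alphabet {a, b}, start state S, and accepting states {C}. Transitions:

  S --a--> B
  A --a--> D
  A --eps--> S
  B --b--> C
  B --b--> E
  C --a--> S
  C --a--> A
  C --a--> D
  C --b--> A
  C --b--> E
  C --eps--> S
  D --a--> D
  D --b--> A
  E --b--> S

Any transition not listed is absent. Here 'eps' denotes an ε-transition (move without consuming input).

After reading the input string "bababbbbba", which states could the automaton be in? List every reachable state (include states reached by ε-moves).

Start in {S}.
Read 'b': {S} → ∅.
The set is empty and remains empty for the remaining 9 symbols.

∅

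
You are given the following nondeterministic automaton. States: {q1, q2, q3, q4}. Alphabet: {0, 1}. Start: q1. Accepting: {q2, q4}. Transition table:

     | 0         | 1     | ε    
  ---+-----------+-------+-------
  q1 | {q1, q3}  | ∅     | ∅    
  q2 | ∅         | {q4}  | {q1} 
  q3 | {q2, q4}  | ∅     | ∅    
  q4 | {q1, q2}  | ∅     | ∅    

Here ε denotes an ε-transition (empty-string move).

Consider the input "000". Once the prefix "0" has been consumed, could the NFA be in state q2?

Start in {q1}.
Read '0': q1→{q1, q3}; now {q1, q3}.
State q2 is not in {q1, q3}.

No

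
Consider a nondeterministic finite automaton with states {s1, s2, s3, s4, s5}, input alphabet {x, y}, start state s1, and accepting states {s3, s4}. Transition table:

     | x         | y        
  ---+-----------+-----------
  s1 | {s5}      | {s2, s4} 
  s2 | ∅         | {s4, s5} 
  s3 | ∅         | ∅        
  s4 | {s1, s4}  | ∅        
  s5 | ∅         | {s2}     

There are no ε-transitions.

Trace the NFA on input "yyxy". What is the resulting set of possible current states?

{s2, s4}

Start in {s1}.
Read 'y': {s1} → {s2, s4}.
Read 'y': {s2, s4} → {s4, s5}.
Read 'x': {s4, s5} → {s1, s4}.
Read 'y': {s1, s4} → {s2, s4}.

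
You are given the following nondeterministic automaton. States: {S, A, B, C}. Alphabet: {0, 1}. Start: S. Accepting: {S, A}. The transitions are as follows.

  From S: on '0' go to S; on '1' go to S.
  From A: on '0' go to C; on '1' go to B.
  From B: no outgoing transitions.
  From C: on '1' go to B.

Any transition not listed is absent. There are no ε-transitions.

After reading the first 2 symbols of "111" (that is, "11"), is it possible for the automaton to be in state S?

Yes

Start in {S}.
Read '1': {S} → {S}.
Read '1': {S} → {S}.
State S is in {S}.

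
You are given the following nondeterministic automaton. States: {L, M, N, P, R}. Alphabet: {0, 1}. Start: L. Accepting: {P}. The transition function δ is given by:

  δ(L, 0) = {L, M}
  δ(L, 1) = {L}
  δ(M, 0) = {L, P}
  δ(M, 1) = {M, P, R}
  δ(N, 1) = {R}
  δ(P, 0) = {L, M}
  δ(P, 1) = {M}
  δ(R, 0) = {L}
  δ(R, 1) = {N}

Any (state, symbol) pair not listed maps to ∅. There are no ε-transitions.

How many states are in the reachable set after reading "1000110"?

Start in {L}.
Read '1': {L} → {L}.
Read '0': {L} → {L, M}.
Read '0': {L, M} → {L, M, P}.
Read '0': {L, M, P} → {L, M, P}.
Read '1': {L, M, P} → {L, M, P, R}.
Read '1': {L, M, P, R} → {L, M, N, P, R}.
Read '0': {L, M, N, P, R} → {L, M, P}.
That set has 3 states.

3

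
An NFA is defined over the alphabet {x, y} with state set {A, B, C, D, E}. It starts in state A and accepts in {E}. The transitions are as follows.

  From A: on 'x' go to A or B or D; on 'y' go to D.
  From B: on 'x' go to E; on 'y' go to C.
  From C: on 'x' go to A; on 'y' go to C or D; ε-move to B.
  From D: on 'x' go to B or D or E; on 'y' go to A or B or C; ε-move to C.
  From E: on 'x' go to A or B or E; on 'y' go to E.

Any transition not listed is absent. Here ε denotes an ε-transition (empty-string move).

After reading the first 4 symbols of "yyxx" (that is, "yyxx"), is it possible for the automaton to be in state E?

Yes

Start in {A}.
Read 'y': A→{D}; union {D}; ε-closure = {B, C, D}.
Read 'y': B→{C}, C→{C, D}, D→{A, B, C}; now {A, B, C, D}.
Read 'x': A→{A, B, D}, B→{E}, C→{A}, D→{B, D, E}; union {A, B, D, E}; ε-closure = {A, B, C, D, E}.
Read 'x': A→{A, B, D}, B→{E}, C→{A}, D→{B, D, E}, E→{A, B, E}; union {A, B, D, E}; ε-closure = {A, B, C, D, E}.
State E is in {A, B, C, D, E}.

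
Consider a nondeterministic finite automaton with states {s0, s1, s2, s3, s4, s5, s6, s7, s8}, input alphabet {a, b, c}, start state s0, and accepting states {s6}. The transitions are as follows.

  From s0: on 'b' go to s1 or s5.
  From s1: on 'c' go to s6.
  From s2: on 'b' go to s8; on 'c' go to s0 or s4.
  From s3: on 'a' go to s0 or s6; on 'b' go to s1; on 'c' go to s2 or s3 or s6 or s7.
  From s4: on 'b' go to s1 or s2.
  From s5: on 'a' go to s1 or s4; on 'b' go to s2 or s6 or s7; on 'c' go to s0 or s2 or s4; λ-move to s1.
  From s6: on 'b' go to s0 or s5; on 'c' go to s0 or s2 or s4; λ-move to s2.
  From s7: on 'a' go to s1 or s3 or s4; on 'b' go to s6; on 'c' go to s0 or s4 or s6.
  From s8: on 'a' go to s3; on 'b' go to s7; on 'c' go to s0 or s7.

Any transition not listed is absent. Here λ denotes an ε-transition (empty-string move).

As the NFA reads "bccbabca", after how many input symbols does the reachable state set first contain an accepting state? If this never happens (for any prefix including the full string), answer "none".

2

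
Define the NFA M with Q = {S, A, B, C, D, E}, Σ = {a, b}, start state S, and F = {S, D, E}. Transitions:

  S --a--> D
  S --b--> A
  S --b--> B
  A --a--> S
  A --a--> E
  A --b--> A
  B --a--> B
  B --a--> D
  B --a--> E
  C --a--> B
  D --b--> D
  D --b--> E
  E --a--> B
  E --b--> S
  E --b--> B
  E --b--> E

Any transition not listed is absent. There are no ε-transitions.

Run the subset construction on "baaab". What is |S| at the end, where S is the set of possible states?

4

Start in {S}.
Read 'b': S→{A, B}; now {A, B}.
Read 'a': A→{S, E}, B→{B, D, E}; now {S, B, D, E}.
Read 'a': S→{D}, B→{B, D, E}, D→∅, E→{B}; now {B, D, E}.
Read 'a': B→{B, D, E}, D→∅, E→{B}; now {B, D, E}.
Read 'b': B→∅, D→{D, E}, E→{S, B, E}; now {S, B, D, E}.
That set has 4 states.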